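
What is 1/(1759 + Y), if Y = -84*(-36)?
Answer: 1/4783 ≈ 0.00020907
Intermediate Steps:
Y = 3024
1/(1759 + Y) = 1/(1759 + 3024) = 1/4783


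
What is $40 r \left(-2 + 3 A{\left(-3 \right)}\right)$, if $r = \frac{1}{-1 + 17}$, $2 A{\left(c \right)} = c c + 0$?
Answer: $\frac{115}{4} \approx 28.75$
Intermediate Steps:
$A{\left(c \right)} = \frac{c^{2}}{2}$ ($A{\left(c \right)} = \frac{c c + 0}{2} = \frac{c^{2} + 0}{2} = \frac{c^{2}}{2}$)
$r = \frac{1}{16} \approx 0.0625$
$40 r \left(-2 + 3 A{\left(-3 \right)}\right) = 40 \cdot \frac{1}{16} \left(-2 + 3 \frac{\left(-3\right)^{2}}{2}\right) = \frac{5 \left(-2 + 3 \cdot \frac{1}{2} \cdot 9\right)}{2} = \frac{5 \left(-2 + 3 \cdot \frac{9}{2}\right)}{2} = \frac{5 \left(-2 + \frac{27}{2}\right)}{2} = \frac{5}{2} \cdot \frac{23}{2} = \frac{115}{4}$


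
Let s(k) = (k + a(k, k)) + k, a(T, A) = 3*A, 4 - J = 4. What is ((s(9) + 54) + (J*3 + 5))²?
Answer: 10816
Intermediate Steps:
J = 0 (J = 4 - 1*4 = 4 - 4 = 0)
s(k) = 5*k (s(k) = (k + 3*k) + k = 4*k + k = 5*k)
((s(9) + 54) + (J*3 + 5))² = ((5*9 + 54) + (0*3 + 5))² = ((45 + 54) + (0 + 5))² = (99 + 5)² = 104² = 10816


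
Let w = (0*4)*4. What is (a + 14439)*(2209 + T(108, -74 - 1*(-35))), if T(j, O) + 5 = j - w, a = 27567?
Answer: 97117872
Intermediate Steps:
w = 0 (w = 0*4 = 0)
T(j, O) = -5 + j (T(j, O) = -5 + (j - 1*0) = -5 + (j + 0) = -5 + j)
(a + 14439)*(2209 + T(108, -74 - 1*(-35))) = (27567 + 14439)*(2209 + (-5 + 108)) = 42006*(2209 + 103) = 42006*2312 = 97117872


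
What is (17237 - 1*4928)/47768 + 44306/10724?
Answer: 80300383/18295144 ≈ 4.3892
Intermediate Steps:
(17237 - 1*4928)/47768 + 44306/10724 = (17237 - 4928)*(1/47768) + 44306*(1/10724) = 12309*(1/47768) + 22153/5362 = 12309/47768 + 22153/5362 = 80300383/18295144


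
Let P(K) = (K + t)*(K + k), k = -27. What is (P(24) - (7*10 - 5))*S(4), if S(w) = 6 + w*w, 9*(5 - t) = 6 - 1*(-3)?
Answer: -3278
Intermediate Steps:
t = 4 (t = 5 - (6 - 1*(-3))/9 = 5 - (6 + 3)/9 = 5 - ⅑*9 = 5 - 1 = 4)
S(w) = 6 + w²
P(K) = (-27 + K)*(4 + K) (P(K) = (K + 4)*(K - 27) = (4 + K)*(-27 + K) = (-27 + K)*(4 + K))
(P(24) - (7*10 - 5))*S(4) = ((-108 + 24² - 23*24) - (7*10 - 5))*(6 + 4²) = ((-108 + 576 - 552) - (70 - 5))*(6 + 16) = (-84 - 1*65)*22 = (-84 - 65)*22 = -149*22 = -3278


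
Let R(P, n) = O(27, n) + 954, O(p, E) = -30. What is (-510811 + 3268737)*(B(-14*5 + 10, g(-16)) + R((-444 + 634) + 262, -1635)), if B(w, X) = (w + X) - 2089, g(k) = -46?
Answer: -3505323946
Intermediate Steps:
R(P, n) = 924 (R(P, n) = -30 + 954 = 924)
B(w, X) = -2089 + X + w (B(w, X) = (X + w) - 2089 = -2089 + X + w)
(-510811 + 3268737)*(B(-14*5 + 10, g(-16)) + R((-444 + 634) + 262, -1635)) = (-510811 + 3268737)*((-2089 - 46 + (-14*5 + 10)) + 924) = 2757926*((-2089 - 46 + (-70 + 10)) + 924) = 2757926*((-2089 - 46 - 60) + 924) = 2757926*(-2195 + 924) = 2757926*(-1271) = -3505323946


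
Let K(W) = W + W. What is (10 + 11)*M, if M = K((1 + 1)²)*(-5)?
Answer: -840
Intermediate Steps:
K(W) = 2*W
M = -40 (M = (2*(1 + 1)²)*(-5) = (2*2²)*(-5) = (2*4)*(-5) = 8*(-5) = -40)
(10 + 11)*M = (10 + 11)*(-40) = 21*(-40) = -840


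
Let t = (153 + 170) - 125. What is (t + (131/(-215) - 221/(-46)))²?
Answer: 3998836084681/97812100 ≈ 40883.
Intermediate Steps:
t = 198 (t = 323 - 125 = 198)
(t + (131/(-215) - 221/(-46)))² = (198 + (131/(-215) - 221/(-46)))² = (198 + (131*(-1/215) - 221*(-1/46)))² = (198 + (-131/215 + 221/46))² = (198 + 41489/9890)² = (1999709/9890)² = 3998836084681/97812100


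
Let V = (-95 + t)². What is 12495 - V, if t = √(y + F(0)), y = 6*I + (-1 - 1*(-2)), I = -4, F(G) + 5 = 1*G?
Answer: 3498 + 380*I*√7 ≈ 3498.0 + 1005.4*I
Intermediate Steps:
F(G) = -5 + G (F(G) = -5 + 1*G = -5 + G)
y = -23 (y = 6*(-4) + (-1 - 1*(-2)) = -24 + (-1 + 2) = -24 + 1 = -23)
t = 2*I*√7 (t = √(-23 + (-5 + 0)) = √(-23 - 5) = √(-28) = 2*I*√7 ≈ 5.2915*I)
V = (-95 + 2*I*√7)² ≈ 8997.0 - 1005.4*I
12495 - V = 12495 - (8997 - 380*I*√7) = 12495 + (-8997 + 380*I*√7) = 3498 + 380*I*√7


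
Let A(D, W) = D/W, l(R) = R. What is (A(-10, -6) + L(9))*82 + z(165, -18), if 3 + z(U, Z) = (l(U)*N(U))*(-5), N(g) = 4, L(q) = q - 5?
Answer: -8515/3 ≈ -2838.3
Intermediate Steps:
L(q) = -5 + q
z(U, Z) = -3 - 20*U (z(U, Z) = -3 + (U*4)*(-5) = -3 + (4*U)*(-5) = -3 - 20*U)
(A(-10, -6) + L(9))*82 + z(165, -18) = (-10/(-6) + (-5 + 9))*82 + (-3 - 20*165) = (-10*(-1/6) + 4)*82 + (-3 - 3300) = (5/3 + 4)*82 - 3303 = (17/3)*82 - 3303 = 1394/3 - 3303 = -8515/3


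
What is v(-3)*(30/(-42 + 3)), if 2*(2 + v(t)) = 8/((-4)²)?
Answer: 35/26 ≈ 1.3462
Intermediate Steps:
v(t) = -7/4 (v(t) = -2 + (8/((-4)²))/2 = -2 + (8/16)/2 = -2 + (8*(1/16))/2 = -2 + (½)*(½) = -2 + ¼ = -7/4)
v(-3)*(30/(-42 + 3)) = -7*30/(4*(-42 + 3)) = -7*30/(4*(-39)) = -(-7)*30/156 = -7/4*(-10/13) = 35/26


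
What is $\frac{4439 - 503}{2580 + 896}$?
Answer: $\frac{984}{869} \approx 1.1323$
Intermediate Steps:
$\frac{4439 - 503}{2580 + 896} = \frac{3936}{3476} = 3936 \cdot \frac{1}{3476} = \frac{984}{869}$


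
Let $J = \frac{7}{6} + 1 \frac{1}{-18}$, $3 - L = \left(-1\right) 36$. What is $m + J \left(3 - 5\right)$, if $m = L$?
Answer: $\frac{331}{9} \approx 36.778$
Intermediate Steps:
$L = 39$ ($L = 3 - \left(-1\right) 36 = 3 - -36 = 3 + 36 = 39$)
$J = \frac{10}{9}$ ($J = 7 \cdot \frac{1}{6} + 1 \left(- \frac{1}{18}\right) = \frac{7}{6} - \frac{1}{18} = \frac{10}{9} \approx 1.1111$)
$m = 39$
$m + J \left(3 - 5\right) = 39 + \frac{10 \left(3 - 5\right)}{9} = 39 + \frac{10}{9} \left(-2\right) = 39 - \frac{20}{9} = \frac{331}{9}$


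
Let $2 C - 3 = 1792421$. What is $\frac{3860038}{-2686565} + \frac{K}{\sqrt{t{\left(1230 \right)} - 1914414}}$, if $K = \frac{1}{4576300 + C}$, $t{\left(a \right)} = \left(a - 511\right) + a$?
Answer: $- \frac{551434}{383795} - \frac{i \sqrt{1912465}}{10465987662080} \approx -1.4368 - 1.3213 \cdot 10^{-10} i$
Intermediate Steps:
$t{\left(a \right)} = -511 + 2 a$ ($t{\left(a \right)} = \left(-511 + a\right) + a = -511 + 2 a$)
$C = 896212$ ($C = \frac{3}{2} + \frac{1}{2} \cdot 1792421 = \frac{3}{2} + \frac{1792421}{2} = 896212$)
$K = \frac{1}{5472512}$ ($K = \frac{1}{4576300 + 896212} = \frac{1}{5472512} \approx 1.8273 \cdot 10^{-7}$)
$\frac{3860038}{-2686565} + \frac{K}{\sqrt{t{\left(1230 \right)} - 1914414}} = \frac{3860038}{-2686565} + \frac{1}{5472512 \sqrt{\left(-511 + 2 \cdot 1230\right) - 1914414}} = 3860038 \left(- \frac{1}{2686565}\right) + \frac{1}{5472512 \sqrt{\left(-511 + 2460\right) - 1914414}} = - \frac{551434}{383795} + \frac{1}{5472512 \sqrt{1949 - 1914414}} = - \frac{551434}{383795} + \frac{1}{5472512 \sqrt{-1912465}} = - \frac{551434}{383795} + \frac{1}{5472512 i \sqrt{1912465}} = - \frac{551434}{383795} + \frac{\left(- \frac{1}{1912465}\right) i \sqrt{1912465}}{5472512} = - \frac{551434}{383795} - \frac{i \sqrt{1912465}}{10465987662080}$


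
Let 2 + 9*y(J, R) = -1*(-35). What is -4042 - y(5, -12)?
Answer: -12137/3 ≈ -4045.7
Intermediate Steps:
y(J, R) = 11/3 (y(J, R) = -2/9 + (-1*(-35))/9 = -2/9 + (1/9)*35 = -2/9 + 35/9 = 11/3)
-4042 - y(5, -12) = -4042 - 1*11/3 = -4042 - 11/3 = -12137/3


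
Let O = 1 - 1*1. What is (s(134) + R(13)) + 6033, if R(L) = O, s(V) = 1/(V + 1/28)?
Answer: 22641877/3753 ≈ 6033.0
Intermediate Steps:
s(V) = 1/(1/28 + V) (s(V) = 1/(V + 1/28) = 1/(1/28 + V))
O = 0 (O = 1 - 1 = 0)
R(L) = 0
(s(134) + R(13)) + 6033 = (28/(1 + 28*134) + 0) + 6033 = (28/(1 + 3752) + 0) + 6033 = (28/3753 + 0) + 6033 = 28/3753 + 6033 = 22641877/3753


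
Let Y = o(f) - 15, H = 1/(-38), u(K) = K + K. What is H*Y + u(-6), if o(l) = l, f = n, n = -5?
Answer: -218/19 ≈ -11.474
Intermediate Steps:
u(K) = 2*K
f = -5
H = -1/38 ≈ -0.026316
Y = -20 (Y = -5 - 15 = -20)
H*Y + u(-6) = -1/38*(-20) + 2*(-6) = 10/19 - 12 = -218/19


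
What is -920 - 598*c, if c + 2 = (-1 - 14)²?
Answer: -134274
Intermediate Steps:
c = 223 (c = -2 + (-1 - 14)² = -2 + (-15)² = -2 + 225 = 223)
-920 - 598*c = -920 - 598*223 = -920 - 133354 = -134274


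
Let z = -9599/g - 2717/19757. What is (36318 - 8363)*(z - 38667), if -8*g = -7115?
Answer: -30398252992778244/28114211 ≈ -1.0812e+9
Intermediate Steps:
g = 7115/8 (g = -⅛*(-7115) = 7115/8 ≈ 889.38)
z = -1536510999/140571055 (z = -9599/7115/8 - 2717/19757 = -9599*8/7115 - 2717*1/19757 = -76792/7115 - 2717/19757 = -1536510999/140571055 ≈ -10.930)
(36318 - 8363)*(z - 38667) = (36318 - 8363)*(-1536510999/140571055 - 38667) = 27955*(-5436997494684/140571055) = -30398252992778244/28114211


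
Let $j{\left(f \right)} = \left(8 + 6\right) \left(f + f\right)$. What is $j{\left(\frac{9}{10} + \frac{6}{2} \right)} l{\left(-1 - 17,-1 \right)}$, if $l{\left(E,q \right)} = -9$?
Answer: $- \frac{4914}{5} \approx -982.8$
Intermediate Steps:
$j{\left(f \right)} = 28 f$ ($j{\left(f \right)} = 14 \cdot 2 f = 28 f$)
$j{\left(\frac{9}{10} + \frac{6}{2} \right)} l{\left(-1 - 17,-1 \right)} = 28 \left(\frac{9}{10} + \frac{6}{2}\right) \left(-9\right) = 28 \left(9 \cdot \frac{1}{10} + 6 \cdot \frac{1}{2}\right) \left(-9\right) = 28 \left(\frac{9}{10} + 3\right) \left(-9\right) = 28 \cdot \frac{39}{10} \left(-9\right) = \frac{546}{5} \left(-9\right) = - \frac{4914}{5}$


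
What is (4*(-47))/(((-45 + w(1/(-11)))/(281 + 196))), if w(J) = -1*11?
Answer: 22419/14 ≈ 1601.4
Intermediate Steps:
w(J) = -11
(4*(-47))/(((-45 + w(1/(-11)))/(281 + 196))) = (4*(-47))/(((-45 - 11)/(281 + 196))) = -188/((-56/477)) = -188/((-56*1/477)) = -188/(-56/477) = -188*(-477/56) = 22419/14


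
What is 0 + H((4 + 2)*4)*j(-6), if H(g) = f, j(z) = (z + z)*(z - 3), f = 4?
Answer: 432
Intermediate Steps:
j(z) = 2*z*(-3 + z) (j(z) = (2*z)*(-3 + z) = 2*z*(-3 + z))
H(g) = 4
0 + H((4 + 2)*4)*j(-6) = 0 + 4*(2*(-6)*(-3 - 6)) = 0 + 4*(2*(-6)*(-9)) = 0 + 4*108 = 0 + 432 = 432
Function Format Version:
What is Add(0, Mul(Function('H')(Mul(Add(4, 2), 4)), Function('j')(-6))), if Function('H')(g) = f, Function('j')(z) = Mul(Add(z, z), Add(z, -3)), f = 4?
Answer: 432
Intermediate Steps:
Function('j')(z) = Mul(2, z, Add(-3, z)) (Function('j')(z) = Mul(Mul(2, z), Add(-3, z)) = Mul(2, z, Add(-3, z)))
Function('H')(g) = 4
Add(0, Mul(Function('H')(Mul(Add(4, 2), 4)), Function('j')(-6))) = Add(0, Mul(4, Mul(2, -6, Add(-3, -6)))) = Add(0, Mul(4, Mul(2, -6, -9))) = Add(0, Mul(4, 108)) = Add(0, 432) = 432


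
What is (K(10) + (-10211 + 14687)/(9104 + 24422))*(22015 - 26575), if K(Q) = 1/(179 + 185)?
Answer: -947790300/1525433 ≈ -621.33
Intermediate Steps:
K(Q) = 1/364
(K(10) + (-10211 + 14687)/(9104 + 24422))*(22015 - 26575) = (1/364 + (-10211 + 14687)/(9104 + 24422))*(22015 - 26575) = (1/364 + 4476/33526)*(-4560) = (1/364 + 4476*(1/33526))*(-4560) = (1/364 + 2238/16763)*(-4560) = (831395/6101732)*(-4560) = -947790300/1525433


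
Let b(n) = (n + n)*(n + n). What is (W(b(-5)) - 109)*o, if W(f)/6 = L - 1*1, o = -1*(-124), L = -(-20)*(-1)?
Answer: -29140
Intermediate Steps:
L = -20 (L = -5*4 = -20)
o = 124
b(n) = 4*n² (b(n) = (2*n)*(2*n) = 4*n²)
W(f) = -126 (W(f) = 6*(-20 - 1*1) = 6*(-20 - 1) = 6*(-21) = -126)
(W(b(-5)) - 109)*o = (-126 - 109)*124 = -235*124 = -29140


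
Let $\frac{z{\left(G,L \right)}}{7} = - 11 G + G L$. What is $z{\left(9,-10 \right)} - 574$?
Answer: $-1897$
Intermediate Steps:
$z{\left(G,L \right)} = - 77 G + 7 G L$ ($z{\left(G,L \right)} = 7 \left(- 11 G + G L\right) = - 77 G + 7 G L$)
$z{\left(9,-10 \right)} - 574 = 7 \cdot 9 \left(-11 - 10\right) - 574 = 7 \cdot 9 \left(-21\right) - 574 = -1323 - 574 = -1897$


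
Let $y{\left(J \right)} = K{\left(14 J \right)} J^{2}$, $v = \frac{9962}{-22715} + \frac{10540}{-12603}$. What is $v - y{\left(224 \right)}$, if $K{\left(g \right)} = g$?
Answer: $- \frac{45046263363269906}{286277145} \approx -1.5735 \cdot 10^{8}$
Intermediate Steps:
$v = - \frac{364967186}{286277145}$ ($v = 9962 \left(- \frac{1}{22715}\right) + 10540 \left(- \frac{1}{12603}\right) = - \frac{9962}{22715} - \frac{10540}{12603} = - \frac{364967186}{286277145} \approx -1.2749$)
$y{\left(J \right)} = 14 J^{3}$ ($y{\left(J \right)} = 14 J J^{2} = 14 J^{3}$)
$v - y{\left(224 \right)} = - \frac{364967186}{286277145} - 14 \cdot 224^{3} = - \frac{364967186}{286277145} - 14 \cdot 11239424 = - \frac{364967186}{286277145} - 157351936 = - \frac{45046263363269906}{286277145}$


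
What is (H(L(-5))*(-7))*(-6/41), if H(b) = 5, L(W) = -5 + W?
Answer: 210/41 ≈ 5.1219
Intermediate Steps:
(H(L(-5))*(-7))*(-6/41) = (5*(-7))*(-6/41) = -(-210)/41 = -35*(-6/41) = 210/41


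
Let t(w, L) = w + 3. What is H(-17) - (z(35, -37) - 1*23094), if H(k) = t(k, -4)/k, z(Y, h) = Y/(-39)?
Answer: 15312463/663 ≈ 23096.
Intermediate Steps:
z(Y, h) = -Y/39 (z(Y, h) = Y*(-1/39) = -Y/39)
t(w, L) = 3 + w
H(k) = (3 + k)/k
H(-17) - (z(35, -37) - 1*23094) = (3 - 17)/(-17) - (-1/39*35 - 1*23094) = -1/17*(-14) - (-35/39 - 23094) = 14/17 - 1*(-900701/39) = 14/17 + 900701/39 = 15312463/663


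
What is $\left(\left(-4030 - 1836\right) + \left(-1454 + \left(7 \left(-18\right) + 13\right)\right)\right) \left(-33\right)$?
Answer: $245289$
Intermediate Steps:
$\left(\left(-4030 - 1836\right) + \left(-1454 + \left(7 \left(-18\right) + 13\right)\right)\right) \left(-33\right) = \left(-5866 + \left(-1454 + \left(-126 + 13\right)\right)\right) \left(-33\right) = \left(-5866 - 1567\right) \left(-33\right) = \left(-7433\right) \left(-33\right) = 245289$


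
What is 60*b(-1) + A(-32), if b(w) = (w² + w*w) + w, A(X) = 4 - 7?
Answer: 57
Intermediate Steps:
A(X) = -3
b(w) = w + 2*w² (b(w) = (w² + w²) + w = 2*w² + w = w + 2*w²)
60*b(-1) + A(-32) = 60*(-(1 + 2*(-1))) - 3 = 60*(-(1 - 2)) - 3 = 60*(-1*(-1)) - 3 = 60*1 - 3 = 60 - 3 = 57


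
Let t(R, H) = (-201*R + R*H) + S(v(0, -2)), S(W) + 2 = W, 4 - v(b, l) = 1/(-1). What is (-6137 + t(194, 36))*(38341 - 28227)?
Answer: -385788416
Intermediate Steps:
v(b, l) = 5 (v(b, l) = 4 - 1/(-1) = 4 - 1*(-1) = 4 + 1 = 5)
S(W) = -2 + W
t(R, H) = 3 - 201*R + H*R (t(R, H) = (-201*R + R*H) + (-2 + 5) = (-201*R + H*R) + 3 = 3 - 201*R + H*R)
(-6137 + t(194, 36))*(38341 - 28227) = (-6137 + (3 - 201*194 + 36*194))*(38341 - 28227) = (-6137 + (3 - 38994 + 6984))*10114 = (-6137 - 32007)*10114 = -38144*10114 = -385788416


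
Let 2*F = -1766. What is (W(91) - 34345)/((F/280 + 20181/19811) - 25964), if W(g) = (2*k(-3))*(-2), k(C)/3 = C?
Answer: 190314767720/144036227553 ≈ 1.3213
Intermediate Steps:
F = -883 (F = (½)*(-1766) = -883)
k(C) = 3*C
W(g) = 36 (W(g) = (2*(3*(-3)))*(-2) = (2*(-9))*(-2) = -18*(-2) = 36)
(W(91) - 34345)/((F/280 + 20181/19811) - 25964) = (36 - 34345)/((-883/280 + 20181/19811) - 25964) = -34309/((-883*1/280 + 20181*(1/19811)) - 25964) = -34309/((-883/280 + 20181/19811) - 25964) = -34309/(-11842433/5547080 - 25964) = -34309/(-144036227553/5547080) = -34309*(-5547080/144036227553) = 190314767720/144036227553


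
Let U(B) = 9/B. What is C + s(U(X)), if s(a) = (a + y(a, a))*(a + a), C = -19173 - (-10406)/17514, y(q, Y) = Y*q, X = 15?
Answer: -20985333742/1094625 ≈ -19171.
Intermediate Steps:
C = -167892758/8757 (C = -19173 - (-10406)/17514 = -19173 - 1*(-5203/8757) = -19173 + 5203/8757 = -167892758/8757 ≈ -19172.)
s(a) = 2*a*(a + a**2) (s(a) = (a + a*a)*(a + a) = (a + a**2)*(2*a) = 2*a*(a + a**2))
C + s(U(X)) = -167892758/8757 + 2*(9/15)**2*(1 + 9/15) = -167892758/8757 + 2*(9*(1/15))**2*(1 + 9*(1/15)) = -167892758/8757 + 2*(3/5)**2*(1 + 3/5) = -167892758/8757 + 2*(9/25)*(8/5) = -167892758/8757 + 144/125 = -20985333742/1094625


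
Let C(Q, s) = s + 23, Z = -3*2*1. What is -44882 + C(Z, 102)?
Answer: -44757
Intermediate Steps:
Z = -6 (Z = -6*1 = -6)
C(Q, s) = 23 + s
-44882 + C(Z, 102) = -44882 + (23 + 102) = -44882 + 125 = -44757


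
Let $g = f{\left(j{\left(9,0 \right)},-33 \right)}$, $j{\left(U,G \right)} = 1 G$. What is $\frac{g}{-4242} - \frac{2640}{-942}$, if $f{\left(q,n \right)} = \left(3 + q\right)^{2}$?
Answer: $\frac{621689}{221998} \approx 2.8004$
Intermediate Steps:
$j{\left(U,G \right)} = G$
$g = 9$ ($g = \left(3 + 0\right)^{2} = 3^{2} = 9$)
$\frac{g}{-4242} - \frac{2640}{-942} = \frac{9}{-4242} - \frac{2640}{-942} = 9 \left(- \frac{1}{4242}\right) - - \frac{440}{157} = - \frac{3}{1414} + \frac{440}{157} = \frac{621689}{221998}$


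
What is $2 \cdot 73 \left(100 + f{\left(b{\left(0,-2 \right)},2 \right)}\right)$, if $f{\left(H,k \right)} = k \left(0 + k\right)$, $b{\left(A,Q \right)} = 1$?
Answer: $15184$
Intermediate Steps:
$f{\left(H,k \right)} = k^{2}$ ($f{\left(H,k \right)} = k k = k^{2}$)
$2 \cdot 73 \left(100 + f{\left(b{\left(0,-2 \right)},2 \right)}\right) = 2 \cdot 73 \left(100 + 2^{2}\right) = 146 \left(100 + 4\right) = 146 \cdot 104 = 15184$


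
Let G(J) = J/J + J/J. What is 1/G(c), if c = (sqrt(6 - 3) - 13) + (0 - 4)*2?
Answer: 1/2 ≈ 0.50000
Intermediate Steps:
c = -21 + sqrt(3) (c = (sqrt(3) - 13) - 4*2 = (-13 + sqrt(3)) - 8 = -21 + sqrt(3) ≈ -19.268)
G(J) = 2 (G(J) = 1 + 1 = 2)
1/G(c) = 1/2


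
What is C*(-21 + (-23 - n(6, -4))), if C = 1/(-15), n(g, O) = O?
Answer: 8/3 ≈ 2.6667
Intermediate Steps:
C = -1/15 ≈ -0.066667
C*(-21 + (-23 - n(6, -4))) = -(-21 + (-23 - 1*(-4)))/15 = -(-21 + (-23 + 4))/15 = -(-21 - 19)/15 = -1/15*(-40) = 8/3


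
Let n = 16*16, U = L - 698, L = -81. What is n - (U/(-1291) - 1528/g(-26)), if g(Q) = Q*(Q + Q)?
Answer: 55968754/218179 ≈ 256.53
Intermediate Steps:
g(Q) = 2*Q**2 (g(Q) = Q*(2*Q) = 2*Q**2)
U = -779 (U = -81 - 698 = -779)
n = 256
n - (U/(-1291) - 1528/g(-26)) = 256 - (-779/(-1291) - 1528/(2*(-26)**2)) = 256 - (-779*(-1/1291) - 1528/(2*676)) = 256 - (779/1291 - 1528/1352) = 256 - (779/1291 - 1528*1/1352) = 256 - (779/1291 - 191/169) = 256 - 1*(-114930/218179) = 256 + 114930/218179 = 55968754/218179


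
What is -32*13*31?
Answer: -12896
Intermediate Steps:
-32*13*31 = -416*31 = -12896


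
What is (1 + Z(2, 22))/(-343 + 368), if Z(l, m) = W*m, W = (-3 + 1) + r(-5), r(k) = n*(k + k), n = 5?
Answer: -1143/25 ≈ -45.720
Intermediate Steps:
r(k) = 10*k (r(k) = 5*(k + k) = 5*(2*k) = 10*k)
W = -52 (W = (-3 + 1) + 10*(-5) = -2 - 50 = -52)
Z(l, m) = -52*m
(1 + Z(2, 22))/(-343 + 368) = (1 - 52*22)/(-343 + 368) = (1 - 1144)/25 = -1143*1/25 = -1143/25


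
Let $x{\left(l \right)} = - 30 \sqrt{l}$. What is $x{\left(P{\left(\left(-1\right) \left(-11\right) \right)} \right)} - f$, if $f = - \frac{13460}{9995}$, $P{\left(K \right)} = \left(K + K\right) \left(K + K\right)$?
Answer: $- \frac{1316648}{1999} \approx -658.65$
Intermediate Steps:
$P{\left(K \right)} = 4 K^{2}$ ($P{\left(K \right)} = 2 K 2 K = 4 K^{2}$)
$f = - \frac{2692}{1999}$ ($f = \left(-13460\right) \frac{1}{9995} = - \frac{2692}{1999} \approx -1.3467$)
$x{\left(P{\left(\left(-1\right) \left(-11\right) \right)} \right)} - f = - 30 \sqrt{4 \left(\left(-1\right) \left(-11\right)\right)^{2}} - - \frac{2692}{1999} = - 30 \sqrt{4 \cdot 11^{2}} + \frac{2692}{1999} = - 30 \sqrt{4 \cdot 121} + \frac{2692}{1999} = - 30 \sqrt{484} + \frac{2692}{1999} = \left(-30\right) 22 + \frac{2692}{1999} = -660 + \frac{2692}{1999} = - \frac{1316648}{1999}$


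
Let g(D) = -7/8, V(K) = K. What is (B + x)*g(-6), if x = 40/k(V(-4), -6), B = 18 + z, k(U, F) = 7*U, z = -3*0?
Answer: -29/2 ≈ -14.500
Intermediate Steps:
z = 0
g(D) = -7/8 (g(D) = -7*⅛ = -7/8)
B = 18 (B = 18 + 0 = 18)
x = -10/7 (x = 40/((7*(-4))) = 40/(-28) = 40*(-1/28) = -10/7 ≈ -1.4286)
(B + x)*g(-6) = (18 - 10/7)*(-7/8) = (116/7)*(-7/8) = -29/2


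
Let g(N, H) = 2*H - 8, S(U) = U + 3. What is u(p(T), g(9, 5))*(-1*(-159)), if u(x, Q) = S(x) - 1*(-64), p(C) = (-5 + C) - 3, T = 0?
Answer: 9381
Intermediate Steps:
S(U) = 3 + U
g(N, H) = -8 + 2*H
p(C) = -8 + C
u(x, Q) = 67 + x (u(x, Q) = (3 + x) - 1*(-64) = (3 + x) + 64 = 67 + x)
u(p(T), g(9, 5))*(-1*(-159)) = (67 + (-8 + 0))*(-1*(-159)) = (67 - 8)*159 = 59*159 = 9381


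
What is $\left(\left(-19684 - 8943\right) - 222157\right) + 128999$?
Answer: $-121785$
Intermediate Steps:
$\left(\left(-19684 - 8943\right) - 222157\right) + 128999 = \left(-28627 - 222157\right) + 128999 = -250784 + 128999 = -121785$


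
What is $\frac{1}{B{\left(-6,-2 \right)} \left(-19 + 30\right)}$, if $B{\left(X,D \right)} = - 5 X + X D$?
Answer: $\frac{1}{462} \approx 0.0021645$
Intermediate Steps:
$B{\left(X,D \right)} = - 5 X + D X$
$\frac{1}{B{\left(-6,-2 \right)} \left(-19 + 30\right)} = \frac{1}{- 6 \left(-5 - 2\right) \left(-19 + 30\right)} = \frac{1}{\left(-6\right) \left(-7\right) 11} = \frac{1}{42 \cdot 11} = \frac{1}{462}$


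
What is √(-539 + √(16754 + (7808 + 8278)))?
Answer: √(-539 + 2*√8210) ≈ 18.915*I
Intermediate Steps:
√(-539 + √(16754 + (7808 + 8278))) = √(-539 + √(16754 + 16086)) = √(-539 + √32840) = √(-539 + 2*√8210)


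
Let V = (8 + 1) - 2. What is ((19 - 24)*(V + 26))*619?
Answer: -102135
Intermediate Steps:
V = 7 (V = 9 - 2 = 7)
((19 - 24)*(V + 26))*619 = ((19 - 24)*(7 + 26))*619 = -5*33*619 = -165*619 = -102135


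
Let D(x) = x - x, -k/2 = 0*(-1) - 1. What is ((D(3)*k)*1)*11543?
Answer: 0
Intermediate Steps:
k = 2 (k = -2*(0*(-1) - 1) = -2*(0 - 1) = -2*(-1) = 2)
D(x) = 0
((D(3)*k)*1)*11543 = ((0*2)*1)*11543 = (0*1)*11543 = 0*11543 = 0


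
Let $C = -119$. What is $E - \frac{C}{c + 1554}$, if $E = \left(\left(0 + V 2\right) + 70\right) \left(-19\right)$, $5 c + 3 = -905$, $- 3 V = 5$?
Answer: $- \frac{26073815}{20586} \approx -1266.6$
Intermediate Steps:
$V = - \frac{5}{3}$ ($V = \left(- \frac{1}{3}\right) 5 = - \frac{5}{3} \approx -1.6667$)
$c = - \frac{908}{5}$ ($c = - \frac{3}{5} + \frac{1}{5} \left(-905\right) = - \frac{3}{5} - 181 = - \frac{908}{5} \approx -181.6$)
$E = - \frac{3800}{3}$ ($E = \left(\left(0 - \frac{10}{3}\right) + 70\right) \left(-19\right) = \left(- \frac{10}{3} + 70\right) \left(-19\right) = \frac{200}{3} \left(-19\right) = - \frac{3800}{3} \approx -1266.7$)
$E - \frac{C}{c + 1554} = - \frac{3800}{3} - - \frac{119}{- \frac{908}{5} + 1554} = - \frac{3800}{3} - - \frac{119}{\frac{6862}{5}} = - \frac{3800}{3} - \left(-119\right) \frac{5}{6862} = - \frac{3800}{3} - - \frac{595}{6862} = - \frac{3800}{3} + \frac{595}{6862} = - \frac{26073815}{20586}$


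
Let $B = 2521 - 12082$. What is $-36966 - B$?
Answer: $-27405$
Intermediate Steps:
$B = -9561$
$-36966 - B = -36966 - -9561 = -36966 + 9561 = -27405$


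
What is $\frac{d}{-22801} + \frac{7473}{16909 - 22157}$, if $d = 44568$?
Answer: $- \frac{404284737}{119659648} \approx -3.3786$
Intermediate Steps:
$\frac{d}{-22801} + \frac{7473}{16909 - 22157} = \frac{44568}{-22801} + \frac{7473}{16909 - 22157} = 44568 \left(- \frac{1}{22801}\right) + \frac{7473}{16909 - 22157} = - \frac{44568}{22801} + \frac{7473}{-5248} = - \frac{44568}{22801} + 7473 \left(- \frac{1}{5248}\right) = - \frac{44568}{22801} - \frac{7473}{5248} = - \frac{404284737}{119659648}$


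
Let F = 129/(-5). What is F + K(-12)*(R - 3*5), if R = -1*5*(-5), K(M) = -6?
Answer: -429/5 ≈ -85.800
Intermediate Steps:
F = -129/5 (F = 129*(-⅕) = -129/5 ≈ -25.800)
R = 25 (R = -5*(-5) = 25)
F + K(-12)*(R - 3*5) = -129/5 - 6*(25 - 3*5) = -129/5 - 6*(25 - 15) = -129/5 - 6*10 = -129/5 - 60 = -429/5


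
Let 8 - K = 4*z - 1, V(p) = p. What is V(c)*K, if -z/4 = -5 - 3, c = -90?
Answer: 10710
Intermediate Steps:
z = 32 (z = -4*(-5 - 3) = -4*(-8) = 32)
K = -119 (K = 8 - (4*32 - 1) = 8 - (128 - 1) = 8 - 1*127 = 8 - 127 = -119)
V(c)*K = -90*(-119) = 10710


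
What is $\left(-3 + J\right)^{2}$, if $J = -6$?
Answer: $81$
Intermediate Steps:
$\left(-3 + J\right)^{2} = \left(-3 - 6\right)^{2} = \left(-9\right)^{2} = 81$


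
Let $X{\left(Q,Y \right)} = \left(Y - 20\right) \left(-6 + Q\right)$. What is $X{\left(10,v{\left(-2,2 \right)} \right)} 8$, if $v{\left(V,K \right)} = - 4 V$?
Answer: $-384$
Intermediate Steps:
$X{\left(Q,Y \right)} = \left(-20 + Y\right) \left(-6 + Q\right)$
$X{\left(10,v{\left(-2,2 \right)} \right)} 8 = \left(120 - 200 - 6 \left(\left(-4\right) \left(-2\right)\right) + 10 \left(\left(-4\right) \left(-2\right)\right)\right) 8 = \left(120 - 200 - 48 + 10 \cdot 8\right) 8 = \left(120 - 200 - 48 + 80\right) 8 = \left(-48\right) 8 = -384$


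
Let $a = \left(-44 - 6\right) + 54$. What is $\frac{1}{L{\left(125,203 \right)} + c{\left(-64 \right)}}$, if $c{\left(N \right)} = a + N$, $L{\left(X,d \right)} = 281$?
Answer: $\frac{1}{221} \approx 0.0045249$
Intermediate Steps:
$a = 4$ ($a = -50 + 54 = 4$)
$c{\left(N \right)} = 4 + N$
$\frac{1}{L{\left(125,203 \right)} + c{\left(-64 \right)}} = \frac{1}{281 + \left(4 - 64\right)} = \frac{1}{281 - 60} = \frac{1}{221}$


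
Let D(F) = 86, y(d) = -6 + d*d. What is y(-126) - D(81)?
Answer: 15784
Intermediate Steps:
y(d) = -6 + d²
y(-126) - D(81) = (-6 + (-126)²) - 1*86 = (-6 + 15876) - 86 = 15870 - 86 = 15784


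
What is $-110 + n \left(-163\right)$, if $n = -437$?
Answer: $71121$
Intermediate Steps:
$-110 + n \left(-163\right) = -110 - -71231 = -110 + 71231 = 71121$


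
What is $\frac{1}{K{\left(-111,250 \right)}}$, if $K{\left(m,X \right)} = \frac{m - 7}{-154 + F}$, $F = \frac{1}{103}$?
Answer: $\frac{15861}{12154} \approx 1.305$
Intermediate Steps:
$F = \frac{1}{103} \approx 0.0097087$
$K{\left(m,X \right)} = \frac{721}{15861} - \frac{103 m}{15861}$ ($K{\left(m,X \right)} = \frac{m - 7}{-154 + \frac{1}{103}} = \frac{-7 + m}{- \frac{15861}{103}} = \left(-7 + m\right) \left(- \frac{103}{15861}\right) = \frac{721}{15861} - \frac{103 m}{15861}$)
$\frac{1}{K{\left(-111,250 \right)}} = \frac{1}{\frac{721}{15861} - - \frac{3811}{5287}} = \frac{1}{\frac{721}{15861} + \frac{3811}{5287}} = \frac{1}{\frac{12154}{15861}} = \frac{15861}{12154}$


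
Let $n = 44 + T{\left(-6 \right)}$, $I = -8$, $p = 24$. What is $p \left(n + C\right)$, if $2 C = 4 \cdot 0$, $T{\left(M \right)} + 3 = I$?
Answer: $792$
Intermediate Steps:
$T{\left(M \right)} = -11$ ($T{\left(M \right)} = -3 - 8 = -11$)
$C = 0$ ($C = \frac{4 \cdot 0}{2} = \frac{1}{2} \cdot 0 = 0$)
$n = 33$ ($n = 44 - 11 = 33$)
$p \left(n + C\right) = 24 \left(33 + 0\right) = 24 \cdot 33 = 792$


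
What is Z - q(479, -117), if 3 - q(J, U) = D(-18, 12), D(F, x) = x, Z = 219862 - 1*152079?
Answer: 67792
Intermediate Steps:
Z = 67783 (Z = 219862 - 152079 = 67783)
q(J, U) = -9 (q(J, U) = 3 - 1*12 = 3 - 12 = -9)
Z - q(479, -117) = 67783 - 1*(-9) = 67783 + 9 = 67792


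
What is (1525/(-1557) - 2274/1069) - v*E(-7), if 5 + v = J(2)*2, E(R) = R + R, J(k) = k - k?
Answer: -121681153/1664433 ≈ -73.107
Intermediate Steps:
J(k) = 0
E(R) = 2*R
v = -5 (v = -5 + 0*2 = -5 + 0 = -5)
(1525/(-1557) - 2274/1069) - v*E(-7) = (1525/(-1557) - 2274/1069) - (-5)*2*(-7) = (1525*(-1/1557) - 2274*1/1069) - (-5)*(-14) = (-1525/1557 - 2274/1069) - 1*70 = -5170843/1664433 - 70 = -121681153/1664433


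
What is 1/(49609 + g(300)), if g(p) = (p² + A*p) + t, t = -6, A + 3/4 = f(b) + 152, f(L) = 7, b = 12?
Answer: 1/187078 ≈ 5.3454e-6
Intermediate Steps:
A = 633/4 (A = -¾ + (7 + 152) = -¾ + 159 = 633/4 ≈ 158.25)
g(p) = -6 + p² + 633*p/4 (g(p) = (p² + 633*p/4) - 6 = -6 + p² + 633*p/4)
1/(49609 + g(300)) = 1/(49609 + (-6 + 300² + (633/4)*300)) = 1/(49609 + (-6 + 90000 + 47475)) = 1/(49609 + 137469) = 1/187078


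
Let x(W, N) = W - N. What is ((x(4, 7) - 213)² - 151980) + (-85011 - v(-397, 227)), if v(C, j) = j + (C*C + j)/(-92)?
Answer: -4343467/23 ≈ -1.8885e+5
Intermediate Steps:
v(C, j) = -C²/92 + 91*j/92 (v(C, j) = j + (C² + j)*(-1/92) = j + (j + C²)*(-1/92) = j + (-j/92 - C²/92) = -C²/92 + 91*j/92)
((x(4, 7) - 213)² - 151980) + (-85011 - v(-397, 227)) = (((4 - 1*7) - 213)² - 151980) + (-85011 - (-1/92*(-397)² + (91/92)*227)) = (((4 - 7) - 213)² - 151980) + (-85011 - (-1/92*157609 + 20657/92)) = ((-3 - 213)² - 151980) + (-85011 - (-157609/92 + 20657/92)) = ((-216)² - 151980) + (-85011 - 1*(-34238/23)) = (46656 - 151980) + (-85011 + 34238/23) = -105324 - 1921015/23 = -4343467/23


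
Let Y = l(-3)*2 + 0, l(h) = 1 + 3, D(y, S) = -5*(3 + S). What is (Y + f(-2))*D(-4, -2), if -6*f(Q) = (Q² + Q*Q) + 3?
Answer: -185/6 ≈ -30.833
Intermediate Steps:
D(y, S) = -15 - 5*S
l(h) = 4
f(Q) = -½ - Q²/3 (f(Q) = -((Q² + Q*Q) + 3)/6 = -((Q² + Q²) + 3)/6 = -(2*Q² + 3)/6 = -(3 + 2*Q²)/6 = -½ - Q²/3)
Y = 8 (Y = 4*2 + 0 = 8 + 0 = 8)
(Y + f(-2))*D(-4, -2) = (8 + (-½ - ⅓*(-2)²))*(-15 - 5*(-2)) = (8 + (-½ - ⅓*4))*(-15 + 10) = (8 + (-½ - 4/3))*(-5) = (8 - 11/6)*(-5) = (37/6)*(-5) = -185/6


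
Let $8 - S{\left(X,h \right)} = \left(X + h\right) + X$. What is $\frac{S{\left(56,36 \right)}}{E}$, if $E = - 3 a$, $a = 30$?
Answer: $\frac{14}{9} \approx 1.5556$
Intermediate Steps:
$S{\left(X,h \right)} = 8 - h - 2 X$ ($S{\left(X,h \right)} = 8 - \left(\left(X + h\right) + X\right) = 8 - \left(h + 2 X\right) = 8 - h - 2 X$)
$E = -90$ ($E = \left(-3\right) 30 = -90$)
$\frac{S{\left(56,36 \right)}}{E} = \frac{8 - 36 - 112}{-90} = \left(8 - 36 - 112\right) \left(- \frac{1}{90}\right) = \left(-140\right) \left(- \frac{1}{90}\right) = \frac{14}{9}$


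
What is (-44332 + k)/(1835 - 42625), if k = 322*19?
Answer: 19107/20395 ≈ 0.93685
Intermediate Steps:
k = 6118
(-44332 + k)/(1835 - 42625) = (-44332 + 6118)/(1835 - 42625) = -38214/(-40790) = -38214*(-1/40790) = 19107/20395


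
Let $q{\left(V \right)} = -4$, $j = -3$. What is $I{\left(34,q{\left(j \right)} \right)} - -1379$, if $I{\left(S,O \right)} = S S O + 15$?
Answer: $-3230$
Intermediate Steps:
$I{\left(S,O \right)} = 15 + O S^{2}$ ($I{\left(S,O \right)} = S^{2} O + 15 = O S^{2} + 15 = 15 + O S^{2}$)
$I{\left(34,q{\left(j \right)} \right)} - -1379 = \left(15 - 4 \cdot 34^{2}\right) - -1379 = \left(15 - 4624\right) + 1379 = -4609 + 1379 = -3230$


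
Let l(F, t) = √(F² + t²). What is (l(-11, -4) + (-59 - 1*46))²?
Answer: (105 - √137)² ≈ 8704.0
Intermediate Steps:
(l(-11, -4) + (-59 - 1*46))² = (√((-11)² + (-4)²) + (-59 - 1*46))² = (√(121 + 16) + (-59 - 46))² = (√137 - 105)² = (-105 + √137)²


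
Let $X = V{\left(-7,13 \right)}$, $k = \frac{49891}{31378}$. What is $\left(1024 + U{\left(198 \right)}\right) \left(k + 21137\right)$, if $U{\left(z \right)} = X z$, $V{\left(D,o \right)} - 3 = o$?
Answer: $\frac{1390248874992}{15689} \approx 8.8613 \cdot 10^{7}$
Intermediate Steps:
$V{\left(D,o \right)} = 3 + o$
$k = \frac{49891}{31378}$ ($k = 49891 \cdot \frac{1}{31378} = \frac{49891}{31378} \approx 1.59$)
$X = 16$ ($X = 3 + 13 = 16$)
$U{\left(z \right)} = 16 z$
$\left(1024 + U{\left(198 \right)}\right) \left(k + 21137\right) = \left(1024 + 16 \cdot 198\right) \left(\frac{49891}{31378} + 21137\right) = \left(1024 + 3168\right) \frac{663286677}{31378} = 4192 \cdot \frac{663286677}{31378} = \frac{1390248874992}{15689}$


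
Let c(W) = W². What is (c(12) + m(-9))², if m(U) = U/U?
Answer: 21025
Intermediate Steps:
m(U) = 1
(c(12) + m(-9))² = (12² + 1)² = (144 + 1)² = 145² = 21025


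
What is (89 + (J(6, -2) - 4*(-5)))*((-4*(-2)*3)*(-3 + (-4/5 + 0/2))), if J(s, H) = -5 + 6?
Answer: -10032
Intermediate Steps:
J(s, H) = 1
(89 + (J(6, -2) - 4*(-5)))*((-4*(-2)*3)*(-3 + (-4/5 + 0/2))) = (89 + (1 - 4*(-5)))*((-4*(-2)*3)*(-3 + (-4/5 + 0/2))) = (89 + (1 + 20))*((8*3)*(-3 + (-4*⅕ + 0*(½)))) = (89 + 21)*(24*(-3 + (-⅘ + 0))) = 110*(24*(-3 - ⅘)) = 110*(24*(-19/5)) = 110*(-456/5) = -10032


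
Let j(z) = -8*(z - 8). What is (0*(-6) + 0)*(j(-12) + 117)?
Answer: 0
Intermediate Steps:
j(z) = 64 - 8*z (j(z) = -8*(-8 + z) = 64 - 8*z)
(0*(-6) + 0)*(j(-12) + 117) = (0*(-6) + 0)*((64 - 8*(-12)) + 117) = (0 + 0)*((64 + 96) + 117) = 0*(160 + 117) = 0*277 = 0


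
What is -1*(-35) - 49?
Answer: -14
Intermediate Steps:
-1*(-35) - 49 = 35 - 49 = -14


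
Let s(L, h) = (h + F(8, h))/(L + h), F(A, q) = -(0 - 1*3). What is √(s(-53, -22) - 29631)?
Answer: I*√6666918/15 ≈ 172.14*I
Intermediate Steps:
F(A, q) = 3 (F(A, q) = -(0 - 3) = -1*(-3) = 3)
s(L, h) = (3 + h)/(L + h) (s(L, h) = (h + 3)/(L + h) = (3 + h)/(L + h))
√(s(-53, -22) - 29631) = √((3 - 22)/(-53 - 22) - 29631) = √(-19/(-75) - 29631) = √(-1/75*(-19) - 29631) = √(19/75 - 29631) = √(-2222306/75) = I*√6666918/15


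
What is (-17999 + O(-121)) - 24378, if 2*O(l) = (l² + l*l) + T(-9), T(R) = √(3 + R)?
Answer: -27736 + I*√6/2 ≈ -27736.0 + 1.2247*I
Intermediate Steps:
O(l) = l² + I*√6/2 (O(l) = ((l² + l*l) + √(3 - 9))/2 = ((l² + l²) + √(-6))/2 = (2*l² + I*√6)/2 = l² + I*√6/2)
(-17999 + O(-121)) - 24378 = (-17999 + ((-121)² + I*√6/2)) - 24378 = (-17999 + (14641 + I*√6/2)) - 24378 = (-3358 + I*√6/2) - 24378 = -27736 + I*√6/2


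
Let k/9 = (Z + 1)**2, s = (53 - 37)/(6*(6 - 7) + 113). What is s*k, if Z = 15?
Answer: 36864/107 ≈ 344.52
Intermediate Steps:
s = 16/107 (s = 16/(6*(-1) + 113) = 16/(-6 + 113) = 16/107 ≈ 0.14953)
k = 2304 (k = 9*(15 + 1)**2 = 9*16**2 = 9*256 = 2304)
s*k = (16/107)*2304 = 36864/107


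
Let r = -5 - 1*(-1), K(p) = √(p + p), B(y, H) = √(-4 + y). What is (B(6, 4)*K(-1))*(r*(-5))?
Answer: 40*I ≈ 40.0*I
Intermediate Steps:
K(p) = √2*√p (K(p) = √(2*p) = √2*√p)
r = -4 (r = -5 + 1 = -4)
(B(6, 4)*K(-1))*(r*(-5)) = (√(-4 + 6)*(√2*√(-1)))*(-4*(-5)) = (√2*(√2*I))*20 = (√2*(I*√2))*20 = (2*I)*20 = 40*I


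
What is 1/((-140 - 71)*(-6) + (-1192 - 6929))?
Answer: -1/6855 ≈ -0.00014588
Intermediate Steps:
1/((-140 - 71)*(-6) + (-1192 - 6929)) = 1/(-211*(-6) - 8121) = 1/(1266 - 8121) = 1/(-6855) = -1/6855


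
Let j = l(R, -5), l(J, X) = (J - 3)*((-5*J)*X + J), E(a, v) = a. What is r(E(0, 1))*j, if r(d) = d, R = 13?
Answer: 0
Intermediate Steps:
l(J, X) = (-3 + J)*(J - 5*J*X) (l(J, X) = (-3 + J)*(-5*J*X + J) = (-3 + J)*(J - 5*J*X))
j = 3380 (j = 13*(-3 + 13 + 15*(-5) - 5*13*(-5)) = 13*(-3 + 13 - 75 + 325) = 13*260 = 3380)
r(E(0, 1))*j = 0*3380 = 0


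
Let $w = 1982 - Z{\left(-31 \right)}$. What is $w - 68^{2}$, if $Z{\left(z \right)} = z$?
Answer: $-2611$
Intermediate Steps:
$w = 2013$ ($w = 1982 - -31 = 1982 + 31 = 2013$)
$w - 68^{2} = 2013 - 68^{2} = 2013 - 4624 = -2611$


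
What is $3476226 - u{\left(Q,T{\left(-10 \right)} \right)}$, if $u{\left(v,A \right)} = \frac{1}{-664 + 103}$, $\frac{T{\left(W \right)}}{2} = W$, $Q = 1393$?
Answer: $\frac{1950162787}{561} \approx 3.4762 \cdot 10^{6}$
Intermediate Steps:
$T{\left(W \right)} = 2 W$
$u{\left(v,A \right)} = - \frac{1}{561}$ ($u{\left(v,A \right)} = \frac{1}{-561} = - \frac{1}{561}$)
$3476226 - u{\left(Q,T{\left(-10 \right)} \right)} = 3476226 - - \frac{1}{561} = 3476226 + \frac{1}{561} = \frac{1950162787}{561}$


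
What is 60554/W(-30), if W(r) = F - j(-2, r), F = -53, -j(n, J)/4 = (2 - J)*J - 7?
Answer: -60554/3921 ≈ -15.444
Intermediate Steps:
j(n, J) = 28 - 4*J*(2 - J) (j(n, J) = -4*((2 - J)*J - 7) = -4*(J*(2 - J) - 7) = -4*(-7 + J*(2 - J)) = 28 - 4*J*(2 - J))
W(r) = -81 - 4*r**2 + 8*r (W(r) = -53 - (28 - 8*r + 4*r**2) = -53 + (-28 - 4*r**2 + 8*r) = -81 - 4*r**2 + 8*r)
60554/W(-30) = 60554/(-81 - 4*(-30)**2 + 8*(-30)) = 60554/(-81 - 4*900 - 240) = 60554/(-81 - 3600 - 240) = 60554/(-3921) = 60554*(-1/3921) = -60554/3921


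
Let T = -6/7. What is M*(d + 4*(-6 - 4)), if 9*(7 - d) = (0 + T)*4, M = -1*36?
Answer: 8220/7 ≈ 1174.3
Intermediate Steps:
T = -6/7 (T = -6*1/7 = -6/7 ≈ -0.85714)
M = -36
d = 155/21 (d = 7 - (0 - 6/7)*4/9 = 7 - (-2)*4/21 = 7 - 1/9*(-24/7) = 7 + 8/21 = 155/21 ≈ 7.3810)
M*(d + 4*(-6 - 4)) = -36*(155/21 + 4*(-6 - 4)) = -36*(155/21 + 4*(-10)) = -36*(155/21 - 40) = -36*(-685/21) = 8220/7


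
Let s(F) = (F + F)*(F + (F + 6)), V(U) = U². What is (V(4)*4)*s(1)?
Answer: 1024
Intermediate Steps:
s(F) = 2*F*(6 + 2*F) (s(F) = (2*F)*(F + (6 + F)) = (2*F)*(6 + 2*F) = 2*F*(6 + 2*F))
(V(4)*4)*s(1) = (4²*4)*(4*1*(3 + 1)) = (16*4)*(4*1*4) = 64*16 = 1024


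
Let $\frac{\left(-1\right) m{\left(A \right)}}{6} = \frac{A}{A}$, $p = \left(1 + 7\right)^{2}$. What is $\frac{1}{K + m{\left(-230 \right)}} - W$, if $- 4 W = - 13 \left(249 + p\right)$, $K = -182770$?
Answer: $- \frac{185928887}{182776} \approx -1017.3$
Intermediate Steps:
$p = 64$ ($p = 8^{2} = 64$)
$m{\left(A \right)} = -6$ ($m{\left(A \right)} = - 6 \frac{A}{A} = \left(-6\right) 1 = -6$)
$W = \frac{4069}{4}$ ($W = - \frac{\left(-13\right) \left(249 + 64\right)}{4} = - \frac{\left(-13\right) 313}{4} = \left(- \frac{1}{4}\right) \left(-4069\right) = \frac{4069}{4} \approx 1017.3$)
$\frac{1}{K + m{\left(-230 \right)}} - W = \frac{1}{-182770 - 6} - \frac{4069}{4} = \frac{1}{-182776} - \frac{4069}{4} = - \frac{1}{182776} - \frac{4069}{4} = - \frac{185928887}{182776}$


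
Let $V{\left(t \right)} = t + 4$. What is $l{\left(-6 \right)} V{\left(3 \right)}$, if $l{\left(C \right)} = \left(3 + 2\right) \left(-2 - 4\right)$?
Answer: $-210$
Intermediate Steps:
$V{\left(t \right)} = 4 + t$
$l{\left(C \right)} = -30$ ($l{\left(C \right)} = 5 \left(-6\right) = -30$)
$l{\left(-6 \right)} V{\left(3 \right)} = - 30 \left(4 + 3\right) = \left(-30\right) 7 = -210$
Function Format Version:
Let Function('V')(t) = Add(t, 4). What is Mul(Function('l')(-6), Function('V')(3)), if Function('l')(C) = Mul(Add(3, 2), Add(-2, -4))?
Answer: -210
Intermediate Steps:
Function('V')(t) = Add(4, t)
Function('l')(C) = -30 (Function('l')(C) = Mul(5, -6) = -30)
Mul(Function('l')(-6), Function('V')(3)) = Mul(-30, Add(4, 3)) = Mul(-30, 7) = -210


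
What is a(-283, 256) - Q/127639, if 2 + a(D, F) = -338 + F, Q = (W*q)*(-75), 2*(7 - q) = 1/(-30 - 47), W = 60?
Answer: -823141302/9828203 ≈ -83.753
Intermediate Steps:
q = 1079/154 (q = 7 - 1/(2*(-30 - 47)) = 7 - ½/(-77) = 7 - ½*(-1/77) = 7 + 1/154 = 1079/154 ≈ 7.0065)
Q = -2427750/77 (Q = (60*(1079/154))*(-75) = (32370/77)*(-75) = -2427750/77 ≈ -31529.)
a(D, F) = -340 + F (a(D, F) = -2 + (-338 + F) = -340 + F)
a(-283, 256) - Q/127639 = (-340 + 256) - (-2427750)/(77*127639) = -84 - (-2427750)/(77*127639) = -84 - 1*(-2427750/9828203) = -84 + 2427750/9828203 = -823141302/9828203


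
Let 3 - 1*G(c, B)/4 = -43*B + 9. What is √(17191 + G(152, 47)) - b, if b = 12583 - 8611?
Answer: -3972 + √25251 ≈ -3813.1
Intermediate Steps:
G(c, B) = -24 + 172*B (G(c, B) = 12 - 4*(-43*B + 9) = 12 - 4*(9 - 43*B) = 12 + (-36 + 172*B) = -24 + 172*B)
b = 3972
√(17191 + G(152, 47)) - b = √(17191 + (-24 + 172*47)) - 1*3972 = √(17191 + (-24 + 8084)) - 3972 = √(17191 + 8060) - 3972 = √25251 - 3972 = -3972 + √25251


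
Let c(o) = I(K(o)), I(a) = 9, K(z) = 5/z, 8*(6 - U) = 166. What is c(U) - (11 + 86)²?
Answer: -9400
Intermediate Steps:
U = -59/4 (U = 6 - ⅛*166 = 6 - 83/4 = -59/4 ≈ -14.750)
c(o) = 9
c(U) - (11 + 86)² = 9 - (11 + 86)² = 9 - 1*97² = 9 - 1*9409 = 9 - 9409 = -9400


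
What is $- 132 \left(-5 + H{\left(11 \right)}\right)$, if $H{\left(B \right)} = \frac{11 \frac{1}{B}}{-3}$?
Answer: $704$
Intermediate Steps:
$H{\left(B \right)} = - \frac{11}{3 B}$ ($H{\left(B \right)} = \frac{11}{B} \left(- \frac{1}{3}\right) = - \frac{11}{3 B}$)
$- 132 \left(-5 + H{\left(11 \right)}\right) = - 132 \left(-5 - \frac{11}{3 \cdot 11}\right) = - 132 \left(-5 - \frac{1}{3}\right) = \left(-132\right) \left(- \frac{16}{3}\right) = 704$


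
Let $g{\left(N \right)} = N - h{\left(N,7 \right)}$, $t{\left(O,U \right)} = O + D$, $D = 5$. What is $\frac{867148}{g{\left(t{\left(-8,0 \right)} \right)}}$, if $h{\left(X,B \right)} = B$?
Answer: $- \frac{433574}{5} \approx -86715.0$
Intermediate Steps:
$t{\left(O,U \right)} = 5 + O$ ($t{\left(O,U \right)} = O + 5 = 5 + O$)
$g{\left(N \right)} = -7 + N$ ($g{\left(N \right)} = N - 7 = -7 + N$)
$\frac{867148}{g{\left(t{\left(-8,0 \right)} \right)}} = \frac{867148}{-7 + \left(5 - 8\right)} = \frac{867148}{-7 - 3} = \frac{867148}{-10} = 867148 \left(- \frac{1}{10}\right) = - \frac{433574}{5}$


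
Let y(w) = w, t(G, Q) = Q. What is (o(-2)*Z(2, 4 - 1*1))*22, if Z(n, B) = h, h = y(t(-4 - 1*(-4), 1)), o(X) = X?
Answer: -44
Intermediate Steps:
h = 1
Z(n, B) = 1
(o(-2)*Z(2, 4 - 1*1))*22 = -2*1*22 = -2*22 = -44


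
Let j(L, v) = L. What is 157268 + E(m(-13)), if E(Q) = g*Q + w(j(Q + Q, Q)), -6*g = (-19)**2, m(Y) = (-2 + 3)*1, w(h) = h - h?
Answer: 943247/6 ≈ 1.5721e+5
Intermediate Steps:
w(h) = 0
m(Y) = 1 (m(Y) = 1*1 = 1)
g = -361/6 (g = -1/6*(-19)**2 = -1/6*361 = -361/6 ≈ -60.167)
E(Q) = -361*Q/6 (E(Q) = -361*Q/6 + 0 = -361*Q/6)
157268 + E(m(-13)) = 157268 - 361/6*1 = 157268 - 361/6 = 943247/6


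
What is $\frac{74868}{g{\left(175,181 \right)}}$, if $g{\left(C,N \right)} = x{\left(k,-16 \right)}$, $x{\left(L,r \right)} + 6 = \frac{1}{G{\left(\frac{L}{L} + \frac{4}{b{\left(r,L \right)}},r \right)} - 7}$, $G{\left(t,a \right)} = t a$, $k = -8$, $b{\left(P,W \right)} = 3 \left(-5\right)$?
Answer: $- \frac{7012636}{567} \approx -12368.0$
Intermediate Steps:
$b{\left(P,W \right)} = -15$
$G{\left(t,a \right)} = a t$
$x{\left(L,r \right)} = -6 + \frac{1}{-7 + \frac{11 r}{15}}$ ($x{\left(L,r \right)} = -6 + \frac{1}{r \left(\frac{L}{L} + \frac{4}{-15}\right) - 7} = -6 + \frac{1}{r \left(1 + 4 \left(- \frac{1}{15}\right)\right) - 7} = -6 + \frac{1}{r \left(1 - \frac{4}{15}\right) - 7} = -6 + \frac{1}{r \frac{11}{15} - 7} = -6 + \frac{1}{\frac{11 r}{15} - 7} = -6 + \frac{1}{-7 + \frac{11 r}{15}}$)
$g{\left(C,N \right)} = - \frac{1701}{281}$ ($g{\left(C,N \right)} = \frac{3 \left(215 - -352\right)}{-105 + 11 \left(-16\right)} = \frac{3 \left(215 + 352\right)}{-105 - 176} = 3 \frac{1}{-281} \cdot 567 = 3 \left(- \frac{1}{281}\right) 567 = - \frac{1701}{281}$)
$\frac{74868}{g{\left(175,181 \right)}} = \frac{74868}{- \frac{1701}{281}} = 74868 \left(- \frac{281}{1701}\right) = - \frac{7012636}{567}$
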